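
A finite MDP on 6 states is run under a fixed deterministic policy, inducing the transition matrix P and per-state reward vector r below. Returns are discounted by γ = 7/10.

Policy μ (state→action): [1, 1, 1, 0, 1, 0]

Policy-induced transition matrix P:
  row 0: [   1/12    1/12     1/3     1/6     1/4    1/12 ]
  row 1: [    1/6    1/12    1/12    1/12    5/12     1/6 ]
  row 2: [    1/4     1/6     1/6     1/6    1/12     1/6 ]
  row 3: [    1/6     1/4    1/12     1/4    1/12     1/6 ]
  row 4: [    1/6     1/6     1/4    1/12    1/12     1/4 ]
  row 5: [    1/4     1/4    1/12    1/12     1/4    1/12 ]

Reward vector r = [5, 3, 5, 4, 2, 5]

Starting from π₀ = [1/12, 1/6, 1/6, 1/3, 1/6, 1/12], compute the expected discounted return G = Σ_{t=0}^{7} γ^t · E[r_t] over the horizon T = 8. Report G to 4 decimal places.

t=0: π = [0.0833, 0.1667, 0.1667, 0.3333, 0.1667, 0.0833], E[r] = 3.8333, γ^t·E[r] = 3.833333, running G = 3.833333
t=1: π = [0.1806, 0.1806, 0.1458, 0.1597, 0.1667, 0.1667], E[r] = 3.9792, γ^t·E[r] = 2.785417, running G = 6.618750
t=2: π = [0.1777, 0.1638, 0.1684, 0.1372, 0.2014, 0.1516], E[r] = 3.9311, γ^t·E[r] = 1.926256, running G = 8.545006
t=3: π = [0.1785, 0.1623, 0.1753, 0.1350, 0.1928, 0.1560], E[r] = 3.9620, γ^t·E[r] = 1.358965, running G = 9.903971
t=4: π = [0.1794, 0.1625, 0.1747, 0.1353, 0.1932, 0.1549], E[r] = 3.9601, γ^t·E[r] = 0.950817, running G = 10.854788
t=5: π = [0.1792, 0.1624, 0.1749, 0.1354, 0.1932, 0.1549], E[r] = 3.9602, γ^t·E[r] = 0.665598, running G = 11.520386
t=6: π = [0.1792, 0.1624, 0.1749, 0.1354, 0.1931, 0.1549], E[r] = 3.9604, γ^t·E[r] = 0.465936, running G = 11.986322
t=7: π = [0.1792, 0.1624, 0.1749, 0.1354, 0.1932, 0.1549], E[r] = 3.9603, γ^t·E[r] = 0.326150, running G = 12.312473

G = 12.3125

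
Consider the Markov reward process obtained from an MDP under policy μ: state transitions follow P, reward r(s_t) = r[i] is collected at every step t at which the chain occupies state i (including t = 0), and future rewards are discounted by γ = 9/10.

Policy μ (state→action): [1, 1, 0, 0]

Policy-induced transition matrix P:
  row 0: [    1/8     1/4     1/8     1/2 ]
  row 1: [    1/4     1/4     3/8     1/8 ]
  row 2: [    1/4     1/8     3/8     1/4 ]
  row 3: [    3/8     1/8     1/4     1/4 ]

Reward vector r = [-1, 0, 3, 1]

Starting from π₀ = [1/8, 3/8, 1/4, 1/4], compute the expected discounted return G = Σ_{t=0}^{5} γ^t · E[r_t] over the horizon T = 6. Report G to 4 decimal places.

G = 4.1113

t=0: π = [0.1250, 0.3750, 0.2500, 0.2500], E[r] = 0.8750, γ^t·E[r] = 0.875000, running G = 0.875000
t=1: π = [0.2656, 0.1875, 0.3125, 0.2344], E[r] = 0.9063, γ^t·E[r] = 0.815625, running G = 1.690625
t=2: π = [0.2461, 0.1816, 0.2793, 0.2930], E[r] = 0.8848, γ^t·E[r] = 0.716660, running G = 2.407285
t=3: π = [0.2559, 0.1785, 0.2769, 0.2888], E[r] = 0.8635, γ^t·E[r] = 0.629510, running G = 3.036795
t=4: π = [0.2541, 0.1793, 0.2749, 0.2917], E[r] = 0.8623, γ^t·E[r] = 0.565778, running G = 3.602573
t=5: π = [0.2547, 0.1792, 0.2750, 0.2911], E[r] = 0.8615, γ^t·E[r] = 0.508687, running G = 4.111260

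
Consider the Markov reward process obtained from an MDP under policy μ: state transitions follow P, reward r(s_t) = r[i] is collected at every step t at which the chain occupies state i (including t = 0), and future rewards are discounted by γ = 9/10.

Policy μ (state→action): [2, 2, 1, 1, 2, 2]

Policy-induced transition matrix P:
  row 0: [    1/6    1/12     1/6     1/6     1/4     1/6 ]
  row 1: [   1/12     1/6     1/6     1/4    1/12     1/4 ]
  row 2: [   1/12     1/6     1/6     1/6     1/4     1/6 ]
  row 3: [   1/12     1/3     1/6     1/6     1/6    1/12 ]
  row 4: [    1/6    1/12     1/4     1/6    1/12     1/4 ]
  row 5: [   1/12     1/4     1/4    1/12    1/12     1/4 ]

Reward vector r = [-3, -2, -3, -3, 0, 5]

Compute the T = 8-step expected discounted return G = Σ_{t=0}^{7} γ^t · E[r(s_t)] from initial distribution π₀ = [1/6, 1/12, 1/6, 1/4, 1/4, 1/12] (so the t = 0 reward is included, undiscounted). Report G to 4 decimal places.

G = -5.3106

t=0: π = [0.1667, 0.0833, 0.1667, 0.2500, 0.2500, 0.0833], E[r] = -1.5000, γ^t·E[r] = -1.500000, running G = -1.500000
t=1: π = [0.1181, 0.1806, 0.1944, 0.1667, 0.1597, 0.1806], E[r] = -0.8958, γ^t·E[r] = -0.806250, running G = -2.306250
t=2: π = [0.1065, 0.1863, 0.1950, 0.1667, 0.1493, 0.1962], E[r] = -0.7963, γ^t·E[r] = -0.645000, running G = -2.951250
t=3: π = [0.1046, 0.1895, 0.1955, 0.1658, 0.1475, 0.1971], E[r] = -0.7913, γ^t·E[r] = -0.576879, running G = -3.528129
t=4: π = [0.1043, 0.1897, 0.1954, 0.1660, 0.1472, 0.1974], E[r] = -0.7900, γ^t·E[r] = -0.518295, running G = -4.046423
t=5: π = [0.1043, 0.1898, 0.1954, 0.1660, 0.1471, 0.1974], E[r] = -0.7900, γ^t·E[r] = -0.466485, running G = -4.512909
t=6: π = [0.1043, 0.1898, 0.1954, 0.1660, 0.1471, 0.1974], E[r] = -0.7900, γ^t·E[r] = -0.419827, running G = -4.932736
t=7: π = [0.1043, 0.1898, 0.1954, 0.1660, 0.1471, 0.1974], E[r] = -0.7900, γ^t·E[r] = -0.377846, running G = -5.310582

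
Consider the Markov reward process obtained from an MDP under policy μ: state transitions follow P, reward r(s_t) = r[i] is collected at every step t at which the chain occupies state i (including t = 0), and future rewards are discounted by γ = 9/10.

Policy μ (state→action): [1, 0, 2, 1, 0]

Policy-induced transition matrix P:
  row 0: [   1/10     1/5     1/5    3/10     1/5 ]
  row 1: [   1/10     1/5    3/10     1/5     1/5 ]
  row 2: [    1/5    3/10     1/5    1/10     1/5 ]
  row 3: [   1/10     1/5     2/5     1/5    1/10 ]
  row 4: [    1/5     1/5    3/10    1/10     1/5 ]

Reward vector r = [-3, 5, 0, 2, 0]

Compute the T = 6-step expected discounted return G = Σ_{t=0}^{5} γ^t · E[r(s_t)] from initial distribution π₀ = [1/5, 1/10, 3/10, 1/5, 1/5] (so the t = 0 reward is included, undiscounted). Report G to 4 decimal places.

G = 4.1282

t=0: π = [0.2000, 0.1000, 0.3000, 0.2000, 0.2000], E[r] = 0.3000, γ^t·E[r] = 0.300000, running G = 0.300000
t=1: π = [0.1500, 0.2300, 0.2700, 0.1700, 0.1800], E[r] = 1.0400, γ^t·E[r] = 0.936000, running G = 1.236000
t=2: π = [0.1450, 0.2270, 0.2750, 0.1700, 0.1830], E[r] = 1.0400, γ^t·E[r] = 0.842400, running G = 2.078400
t=3: π = [0.1458, 0.2275, 0.2750, 0.1687, 0.1830], E[r] = 1.0375, γ^t·E[r] = 0.756338, running G = 2.834738
t=4: π = [0.1458, 0.2275, 0.2748, 0.1688, 0.1831], E[r] = 1.0377, γ^t·E[r] = 0.680809, running G = 3.515546
t=5: π = [0.1458, 0.2275, 0.2748, 0.1688, 0.1831], E[r] = 1.0376, γ^t·E[r] = 0.612689, running G = 4.128236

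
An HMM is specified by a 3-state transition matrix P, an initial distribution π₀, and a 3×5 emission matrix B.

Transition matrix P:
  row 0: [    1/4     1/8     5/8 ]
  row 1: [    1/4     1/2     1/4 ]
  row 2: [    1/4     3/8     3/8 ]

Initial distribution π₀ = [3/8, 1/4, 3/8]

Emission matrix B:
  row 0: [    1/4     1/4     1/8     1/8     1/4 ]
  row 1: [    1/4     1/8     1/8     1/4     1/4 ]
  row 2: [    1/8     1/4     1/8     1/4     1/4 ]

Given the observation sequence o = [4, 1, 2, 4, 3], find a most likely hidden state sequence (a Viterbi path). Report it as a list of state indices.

path = [0, 2, 1, 1, 1]

t=0: δ = [9.375e-02, 6.250e-02, 9.375e-02]  (obs o_0=4)
t=1: δ = [5.859e-03, 4.395e-03, 1.465e-02]  ψ = [0, 2, 0]  (obs o_1=1)
t=2: δ = [4.578e-04, 6.866e-04, 6.866e-04]  ψ = [2, 2, 2]  (obs o_2=2)
t=3: δ = [4.292e-05, 8.583e-05, 7.153e-05]  ψ = [1, 1, 0]  (obs o_3=4)
t=4: δ = [2.682e-06, 1.073e-05, 6.706e-06]  ψ = [1, 1, 0]  (obs o_4=3)
backtrack: best end state = 1; path = [0, 2, 1, 1, 1]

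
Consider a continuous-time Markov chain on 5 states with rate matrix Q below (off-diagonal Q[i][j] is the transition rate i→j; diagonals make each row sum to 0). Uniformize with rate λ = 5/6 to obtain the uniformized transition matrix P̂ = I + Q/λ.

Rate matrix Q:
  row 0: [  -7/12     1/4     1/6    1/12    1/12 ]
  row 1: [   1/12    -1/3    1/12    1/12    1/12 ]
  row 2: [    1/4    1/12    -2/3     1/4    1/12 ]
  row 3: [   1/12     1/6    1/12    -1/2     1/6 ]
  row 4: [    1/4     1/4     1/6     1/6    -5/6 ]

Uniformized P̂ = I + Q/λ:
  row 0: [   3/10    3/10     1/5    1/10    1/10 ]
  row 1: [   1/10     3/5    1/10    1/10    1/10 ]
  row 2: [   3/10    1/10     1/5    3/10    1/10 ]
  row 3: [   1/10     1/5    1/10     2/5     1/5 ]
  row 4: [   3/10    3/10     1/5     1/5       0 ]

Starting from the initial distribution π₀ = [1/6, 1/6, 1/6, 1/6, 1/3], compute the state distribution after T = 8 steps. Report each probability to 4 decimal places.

π = [0.1883, 0.3588, 0.1442, 0.1997, 0.1091]

t=0: π = [0.1667, 0.1667, 0.1667, 0.1667, 0.3333]
t=1: π = [0.2333, 0.3000, 0.1667, 0.2167, 0.0833]
t=2: π = [0.1967, 0.3350, 0.1483, 0.2067, 0.1133]
t=3: π = [0.1917, 0.3502, 0.1458, 0.2030, 0.1093]
t=4: π = [0.1894, 0.3556, 0.1447, 0.2010, 0.1094]
t=5: π = [0.1887, 0.3576, 0.1443, 0.2002, 0.1092]
t=6: π = [0.1884, 0.3584, 0.1442, 0.1998, 0.1091]
t=7: π = [0.1884, 0.3587, 0.1442, 0.1997, 0.1091]
t=8: π = [0.1883, 0.3588, 0.1442, 0.1997, 0.1091]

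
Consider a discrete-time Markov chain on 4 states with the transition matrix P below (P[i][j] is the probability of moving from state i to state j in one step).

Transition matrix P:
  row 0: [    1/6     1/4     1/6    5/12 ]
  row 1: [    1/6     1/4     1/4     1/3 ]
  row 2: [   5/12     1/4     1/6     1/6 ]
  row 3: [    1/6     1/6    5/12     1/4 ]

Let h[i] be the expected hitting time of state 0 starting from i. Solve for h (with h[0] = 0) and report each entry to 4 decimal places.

h = [0.0000, 4.2628, 3.3018, 4.1150]

First-step conditioning: h[0] = 0; for i ≠ 0, h[i] = 1 + Σ_k P[i][k]·h[k].
  h[1] = 1 + 1/4·h[1] + 1/4·h[2] + 1/3·h[3]
  h[2] = 1 + 1/4·h[1] + 1/6·h[2] + 1/6·h[3]
  h[3] = 1 + 1/6·h[1] + 5/12·h[2] + 1/4·h[3]
Solving the 3×3 linear system over states ≠ 0 gives exactly h = [0, 2076/487, 1608/487, 2004/487] (h[0] = 0 is the target).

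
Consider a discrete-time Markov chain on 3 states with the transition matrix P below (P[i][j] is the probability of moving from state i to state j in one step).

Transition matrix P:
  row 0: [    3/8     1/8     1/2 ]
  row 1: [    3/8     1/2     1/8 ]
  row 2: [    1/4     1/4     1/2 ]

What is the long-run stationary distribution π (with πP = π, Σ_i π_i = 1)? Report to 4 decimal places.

Balance equations π_j = Σ_i π_i·P[i][j]:
  π_0 = 3/8·π_0 + 3/8·π_1 + 1/4·π_2
  π_1 = 1/8·π_0 + 1/2·π_1 + 1/4·π_2
  normalize: π_0 + π_1 + π_2 = 1
Solving the linear system gives exactly π = [14/43, 12/43, 17/43].

π = [0.3256, 0.2791, 0.3953]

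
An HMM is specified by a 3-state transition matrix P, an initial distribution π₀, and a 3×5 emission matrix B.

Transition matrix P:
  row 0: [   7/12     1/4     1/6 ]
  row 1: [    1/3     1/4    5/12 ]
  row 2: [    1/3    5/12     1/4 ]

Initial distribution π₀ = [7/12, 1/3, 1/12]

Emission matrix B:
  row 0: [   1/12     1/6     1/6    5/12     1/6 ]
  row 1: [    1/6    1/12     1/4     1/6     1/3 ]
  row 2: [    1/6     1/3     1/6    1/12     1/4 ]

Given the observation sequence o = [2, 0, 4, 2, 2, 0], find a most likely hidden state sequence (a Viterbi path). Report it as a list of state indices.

path = [1, 2, 1, 2, 1, 2]

t=0: δ = [9.722e-02, 8.333e-02, 1.389e-02]  (obs o_0=2)
t=1: δ = [4.726e-03, 4.051e-03, 5.787e-03]  ψ = [0, 0, 1]  (obs o_1=0)
t=2: δ = [4.595e-04, 8.038e-04, 4.220e-04]  ψ = [0, 2, 1]  (obs o_2=4)
t=3: δ = [4.467e-05, 5.023e-05, 5.582e-05]  ψ = [0, 1, 1]  (obs o_3=2)
t=4: δ = [4.343e-06, 5.814e-06, 3.489e-06]  ψ = [0, 2, 1]  (obs o_4=2)
t=5: δ = [2.111e-07, 2.423e-07, 4.038e-07]  ψ = [0, 1, 1]  (obs o_5=0)
backtrack: best end state = 2; path = [1, 2, 1, 2, 1, 2]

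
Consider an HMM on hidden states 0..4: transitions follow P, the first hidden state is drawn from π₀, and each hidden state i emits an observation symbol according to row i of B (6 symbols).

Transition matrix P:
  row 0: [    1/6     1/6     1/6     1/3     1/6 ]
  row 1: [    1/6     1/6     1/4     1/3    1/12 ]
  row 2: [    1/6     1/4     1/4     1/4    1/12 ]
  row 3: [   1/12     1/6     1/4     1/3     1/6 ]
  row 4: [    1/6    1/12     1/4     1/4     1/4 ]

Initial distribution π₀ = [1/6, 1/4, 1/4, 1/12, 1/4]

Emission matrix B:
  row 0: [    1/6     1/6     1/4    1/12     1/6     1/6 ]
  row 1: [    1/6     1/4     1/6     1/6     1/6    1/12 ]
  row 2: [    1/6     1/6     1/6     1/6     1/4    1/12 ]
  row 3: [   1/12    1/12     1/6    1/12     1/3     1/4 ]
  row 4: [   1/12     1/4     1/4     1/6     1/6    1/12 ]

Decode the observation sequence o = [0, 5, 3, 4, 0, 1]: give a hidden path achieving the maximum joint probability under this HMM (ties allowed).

path = [1, 3, 2, 3, 2, 1]

t=0: δ = [2.778e-02, 4.167e-02, 4.167e-02, 6.944e-03, 2.083e-02]  (obs o_0=0)
t=1: δ = [1.157e-03, 8.681e-04, 8.681e-04, 3.472e-03, 4.340e-04]  ψ = [1, 2, 1, 1, 4]  (obs o_1=5)
t=2: δ = [2.411e-05, 9.645e-05, 1.447e-04, 9.645e-05, 9.645e-05]  ψ = [3, 3, 3, 3, 3]  (obs o_2=3)
t=3: δ = [4.019e-06, 6.028e-06, 9.042e-06, 1.206e-05, 4.019e-06]  ψ = [2, 2, 2, 2, 4]  (obs o_3=4)
t=4: δ = [2.512e-07, 3.768e-07, 5.023e-07, 3.349e-07, 1.674e-07]  ψ = [2, 2, 3, 3, 3]  (obs o_4=0)
t=5: δ = [1.395e-08, 3.140e-08, 2.093e-08, 1.047e-08, 1.395e-08]  ψ = [2, 2, 2, 1, 3]  (obs o_5=1)
backtrack: best end state = 1; path = [1, 3, 2, 3, 2, 1]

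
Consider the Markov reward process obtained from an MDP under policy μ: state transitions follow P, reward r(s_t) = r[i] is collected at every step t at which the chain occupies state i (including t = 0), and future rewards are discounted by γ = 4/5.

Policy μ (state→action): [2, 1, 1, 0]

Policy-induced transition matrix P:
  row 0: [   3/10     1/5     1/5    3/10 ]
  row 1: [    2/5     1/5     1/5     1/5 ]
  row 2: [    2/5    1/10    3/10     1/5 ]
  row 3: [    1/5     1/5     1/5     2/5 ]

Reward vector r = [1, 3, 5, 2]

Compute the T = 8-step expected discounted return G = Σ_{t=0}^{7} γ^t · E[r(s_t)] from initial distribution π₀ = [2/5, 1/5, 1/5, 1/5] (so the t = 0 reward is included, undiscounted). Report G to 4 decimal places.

t=0: π = [0.4000, 0.2000, 0.2000, 0.2000], E[r] = 2.4000, γ^t·E[r] = 2.400000, running G = 2.400000
t=1: π = [0.3200, 0.1800, 0.2200, 0.2800], E[r] = 2.5200, γ^t·E[r] = 2.016000, running G = 4.416000
t=2: π = [0.3120, 0.1780, 0.2220, 0.2880], E[r] = 2.5320, γ^t·E[r] = 1.620480, running G = 6.036480
t=3: π = [0.3112, 0.1778, 0.2222, 0.2888], E[r] = 2.5332, γ^t·E[r] = 1.296998, running G = 7.333478
t=4: π = [0.3111, 0.1778, 0.2222, 0.2889], E[r] = 2.5333, γ^t·E[r] = 1.037648, running G = 8.371126
t=5: π = [0.3111, 0.1778, 0.2222, 0.2889], E[r] = 2.5333, γ^t·E[r] = 0.830122, running G = 9.201249
t=6: π = [0.3111, 0.1778, 0.2222, 0.2889], E[r] = 2.5333, γ^t·E[r] = 0.664098, running G = 9.865347
t=7: π = [0.3111, 0.1778, 0.2222, 0.2889], E[r] = 2.5333, γ^t·E[r] = 0.531279, running G = 10.396625

G = 10.3966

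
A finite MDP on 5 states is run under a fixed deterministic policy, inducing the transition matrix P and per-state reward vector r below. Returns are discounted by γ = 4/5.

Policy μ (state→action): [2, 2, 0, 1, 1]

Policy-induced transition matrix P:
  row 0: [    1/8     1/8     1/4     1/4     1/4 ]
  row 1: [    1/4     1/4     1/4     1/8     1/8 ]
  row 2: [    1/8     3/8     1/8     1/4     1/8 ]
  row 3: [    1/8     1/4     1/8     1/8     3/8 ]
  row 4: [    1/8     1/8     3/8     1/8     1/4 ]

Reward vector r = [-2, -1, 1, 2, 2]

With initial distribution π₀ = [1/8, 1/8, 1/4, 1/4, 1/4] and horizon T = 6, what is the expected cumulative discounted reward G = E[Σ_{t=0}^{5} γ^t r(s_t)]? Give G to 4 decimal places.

t=0: π = [0.1250, 0.1250, 0.2500, 0.2500, 0.2500], E[r] = 0.8750, γ^t·E[r] = 0.875000, running G = 0.875000
t=1: π = [0.1406, 0.2344, 0.2188, 0.1719, 0.2344], E[r] = 0.5156, γ^t·E[r] = 0.412500, running G = 1.287500
t=2: π = [0.1543, 0.2305, 0.2305, 0.1699, 0.2148], E[r] = 0.4609, γ^t·E[r] = 0.295000, running G = 1.582500
t=3: π = [0.1538, 0.2327, 0.2268, 0.1731, 0.2136], E[r] = 0.4600, γ^t·E[r] = 0.235500, running G = 1.818000
t=4: π = [0.1541, 0.2324, 0.2267, 0.1726, 0.2142], E[r] = 0.4597, γ^t·E[r] = 0.188288, running G = 2.006288
t=5: π = [0.1541, 0.2323, 0.2269, 0.1726, 0.2142], E[r] = 0.4600, γ^t·E[r] = 0.150738, running G = 2.157025

G = 2.1570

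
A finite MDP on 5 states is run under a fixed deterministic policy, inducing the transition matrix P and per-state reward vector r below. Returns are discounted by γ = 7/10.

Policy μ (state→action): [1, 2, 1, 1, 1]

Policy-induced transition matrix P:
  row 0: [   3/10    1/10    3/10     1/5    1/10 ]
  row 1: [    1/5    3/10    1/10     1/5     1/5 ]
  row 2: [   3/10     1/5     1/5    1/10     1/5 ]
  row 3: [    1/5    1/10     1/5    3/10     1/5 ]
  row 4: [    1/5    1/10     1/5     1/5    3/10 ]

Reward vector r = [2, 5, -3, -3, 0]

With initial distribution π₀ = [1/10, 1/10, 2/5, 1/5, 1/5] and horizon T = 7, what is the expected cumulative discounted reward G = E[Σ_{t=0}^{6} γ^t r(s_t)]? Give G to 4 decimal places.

t=0: π = [0.1000, 0.1000, 0.4000, 0.2000, 0.2000], E[r] = -1.1000, γ^t·E[r] = -1.100000, running G = -1.100000
t=1: π = [0.2500, 0.1600, 0.2000, 0.1800, 0.2100], E[r] = 0.1600, γ^t·E[r] = 0.112000, running G = -0.988000
t=2: π = [0.2450, 0.1520, 0.2090, 0.1980, 0.1960], E[r] = 0.0290, γ^t·E[r] = 0.014210, running G = -0.973790
t=3: π = [0.2454, 0.1513, 0.2093, 0.1989, 0.1951], E[r] = 0.0227, γ^t·E[r] = 0.007786, running G = -0.966004
t=4: π = [0.2455, 0.1512, 0.2094, 0.1990, 0.1950], E[r] = 0.0218, γ^t·E[r] = 0.005229, running G = -0.960775
t=5: π = [0.2455, 0.1512, 0.2094, 0.1990, 0.1950], E[r] = 0.0217, γ^t·E[r] = 0.003651, running G = -0.957124
t=6: π = [0.2455, 0.1512, 0.2094, 0.1990, 0.1949], E[r] = 0.0217, γ^t·E[r] = 0.002556, running G = -0.954568

G = -0.9546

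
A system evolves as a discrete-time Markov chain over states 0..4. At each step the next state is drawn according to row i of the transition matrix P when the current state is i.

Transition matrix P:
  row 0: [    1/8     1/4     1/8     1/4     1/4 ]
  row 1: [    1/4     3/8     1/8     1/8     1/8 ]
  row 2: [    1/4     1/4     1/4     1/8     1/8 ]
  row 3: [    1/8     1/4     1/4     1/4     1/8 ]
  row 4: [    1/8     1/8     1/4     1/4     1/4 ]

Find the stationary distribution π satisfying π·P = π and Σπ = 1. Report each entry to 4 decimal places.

Balance equations π_j = Σ_i π_i·P[i][j]:
  π_0 = 1/8·π_0 + 1/4·π_1 + 1/4·π_2 + 1/8·π_3 + 1/8·π_4
  π_1 = 1/4·π_0 + 3/8·π_1 + 1/4·π_2 + 1/4·π_3 + 1/8·π_4
  π_2 = 1/8·π_0 + 1/8·π_1 + 1/4·π_2 + 1/4·π_3 + 1/4·π_4
  π_3 = 1/4·π_0 + 1/8·π_1 + 1/8·π_2 + 1/4·π_3 + 1/4·π_4
  normalize: π_0 + π_1 + π_2 + π_3 + π_4 = 1
Solving the linear system gives exactly π = [83/456, 835/3192, 207/1064, 11/57, 77/456].

π = [0.1820, 0.2616, 0.1945, 0.1930, 0.1689]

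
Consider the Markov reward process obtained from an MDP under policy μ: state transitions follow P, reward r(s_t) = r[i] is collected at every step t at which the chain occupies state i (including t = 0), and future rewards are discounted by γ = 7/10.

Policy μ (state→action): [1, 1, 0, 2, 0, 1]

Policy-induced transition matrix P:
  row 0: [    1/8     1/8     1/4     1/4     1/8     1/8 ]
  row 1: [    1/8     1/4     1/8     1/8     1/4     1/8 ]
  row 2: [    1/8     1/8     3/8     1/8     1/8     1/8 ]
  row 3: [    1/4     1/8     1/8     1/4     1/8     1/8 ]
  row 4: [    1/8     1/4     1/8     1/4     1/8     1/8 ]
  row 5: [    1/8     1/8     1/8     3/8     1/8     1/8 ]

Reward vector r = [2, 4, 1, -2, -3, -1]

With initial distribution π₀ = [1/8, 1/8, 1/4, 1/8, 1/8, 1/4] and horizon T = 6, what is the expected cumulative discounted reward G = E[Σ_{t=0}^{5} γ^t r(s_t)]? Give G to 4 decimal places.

t=0: π = [0.1250, 0.1250, 0.2500, 0.1250, 0.1250, 0.2500], E[r] = 0.1250, γ^t·E[r] = 0.125000, running G = 0.125000
t=1: π = [0.1406, 0.1563, 0.2031, 0.2344, 0.1406, 0.1250], E[r] = 0.0938, γ^t·E[r] = 0.065625, running G = 0.190625
t=2: π = [0.1543, 0.1621, 0.1934, 0.2207, 0.1445, 0.1250], E[r] = 0.1504, γ^t·E[r] = 0.073691, running G = 0.264316
t=3: π = [0.1526, 0.1633, 0.1926, 0.2212, 0.1453, 0.1250], E[r] = 0.1479, γ^t·E[r] = 0.050747, running G = 0.315063
t=4: π = [0.1526, 0.1636, 0.1922, 0.2211, 0.1454, 0.1250], E[r] = 0.1483, γ^t·E[r] = 0.035611, running G = 0.350674
t=5: π = [0.1526, 0.1636, 0.1921, 0.2211, 0.1454, 0.1250], E[r] = 0.1483, γ^t·E[r] = 0.024921, running G = 0.375594

G = 0.3756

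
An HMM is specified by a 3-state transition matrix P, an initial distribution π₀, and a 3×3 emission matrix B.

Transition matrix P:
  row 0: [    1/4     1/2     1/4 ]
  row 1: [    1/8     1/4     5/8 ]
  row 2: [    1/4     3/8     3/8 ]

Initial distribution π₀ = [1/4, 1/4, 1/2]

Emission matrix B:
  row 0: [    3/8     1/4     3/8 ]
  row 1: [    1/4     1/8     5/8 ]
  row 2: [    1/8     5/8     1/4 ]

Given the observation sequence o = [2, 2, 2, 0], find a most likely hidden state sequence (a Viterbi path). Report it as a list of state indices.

path = [1, 2, 1, 2]

t=0: δ = [9.375e-02, 1.562e-01, 1.250e-01]  (obs o_0=2)
t=1: δ = [1.172e-02, 2.930e-02, 2.441e-02]  ψ = [2, 0, 1]  (obs o_1=2)
t=2: δ = [2.289e-03, 5.722e-03, 4.578e-03]  ψ = [2, 2, 1]  (obs o_2=2)
t=3: δ = [4.292e-04, 4.292e-04, 4.470e-04]  ψ = [2, 2, 1]  (obs o_3=0)
backtrack: best end state = 2; path = [1, 2, 1, 2]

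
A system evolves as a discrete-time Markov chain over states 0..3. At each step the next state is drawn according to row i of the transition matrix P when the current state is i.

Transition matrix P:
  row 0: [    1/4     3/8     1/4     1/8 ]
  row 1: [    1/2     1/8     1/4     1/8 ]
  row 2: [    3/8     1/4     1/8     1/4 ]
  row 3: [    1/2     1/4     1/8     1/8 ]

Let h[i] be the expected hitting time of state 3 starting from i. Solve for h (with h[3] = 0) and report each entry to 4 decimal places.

First-step conditioning: h[3] = 0; for i ≠ 3, h[i] = 1 + Σ_k P[i][k]·h[k].
  h[0] = 1 + 1/4·h[0] + 3/8·h[1] + 1/4·h[2]
  h[1] = 1 + 1/2·h[0] + 1/8·h[1] + 1/4·h[2]
  h[2] = 1 + 3/8·h[0] + 1/4·h[1] + 1/8·h[2]
Solving the 3×3 linear system over states ≠ 3 gives exactly h = [72/11, 72/11, 64/11, 0] (h[3] = 0 is the target).

h = [6.5455, 6.5455, 5.8182, 0.0000]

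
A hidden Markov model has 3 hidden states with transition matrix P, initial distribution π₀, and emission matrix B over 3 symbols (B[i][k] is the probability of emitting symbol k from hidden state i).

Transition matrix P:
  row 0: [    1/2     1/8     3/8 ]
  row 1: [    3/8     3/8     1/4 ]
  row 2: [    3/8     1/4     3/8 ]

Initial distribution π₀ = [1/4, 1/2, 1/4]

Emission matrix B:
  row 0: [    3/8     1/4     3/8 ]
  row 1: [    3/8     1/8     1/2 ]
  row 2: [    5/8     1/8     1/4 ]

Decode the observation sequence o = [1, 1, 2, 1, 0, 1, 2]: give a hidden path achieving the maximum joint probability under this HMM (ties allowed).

path = [0, 0, 0, 0, 0, 0, 0]

t=0: δ = [6.250e-02, 6.250e-02, 3.125e-02]  (obs o_0=1)
t=1: δ = [7.812e-03, 2.930e-03, 2.930e-03]  ψ = [0, 1, 0]  (obs o_1=1)
t=2: δ = [1.465e-03, 5.493e-04, 7.324e-04]  ψ = [0, 1, 0]  (obs o_2=2)
t=3: δ = [1.831e-04, 2.575e-05, 6.866e-05]  ψ = [0, 1, 0]  (obs o_3=1)
t=4: δ = [3.433e-05, 8.583e-06, 4.292e-05]  ψ = [0, 0, 0]  (obs o_4=0)
t=5: δ = [4.292e-06, 1.341e-06, 2.012e-06]  ψ = [0, 2, 2]  (obs o_5=1)
t=6: δ = [8.047e-07, 2.682e-07, 4.023e-07]  ψ = [0, 0, 0]  (obs o_6=2)
backtrack: best end state = 0; path = [0, 0, 0, 0, 0, 0, 0]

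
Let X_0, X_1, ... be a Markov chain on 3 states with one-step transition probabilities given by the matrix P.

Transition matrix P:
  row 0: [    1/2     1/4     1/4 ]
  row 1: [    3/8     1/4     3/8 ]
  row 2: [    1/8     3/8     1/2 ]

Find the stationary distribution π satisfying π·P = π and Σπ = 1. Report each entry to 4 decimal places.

π = [0.3191, 0.2979, 0.3830]

Balance equations π_j = Σ_i π_i·P[i][j]:
  π_0 = 1/2·π_0 + 3/8·π_1 + 1/8·π_2
  π_1 = 1/4·π_0 + 1/4·π_1 + 3/8·π_2
  normalize: π_0 + π_1 + π_2 = 1
Solving the linear system gives exactly π = [15/47, 14/47, 18/47].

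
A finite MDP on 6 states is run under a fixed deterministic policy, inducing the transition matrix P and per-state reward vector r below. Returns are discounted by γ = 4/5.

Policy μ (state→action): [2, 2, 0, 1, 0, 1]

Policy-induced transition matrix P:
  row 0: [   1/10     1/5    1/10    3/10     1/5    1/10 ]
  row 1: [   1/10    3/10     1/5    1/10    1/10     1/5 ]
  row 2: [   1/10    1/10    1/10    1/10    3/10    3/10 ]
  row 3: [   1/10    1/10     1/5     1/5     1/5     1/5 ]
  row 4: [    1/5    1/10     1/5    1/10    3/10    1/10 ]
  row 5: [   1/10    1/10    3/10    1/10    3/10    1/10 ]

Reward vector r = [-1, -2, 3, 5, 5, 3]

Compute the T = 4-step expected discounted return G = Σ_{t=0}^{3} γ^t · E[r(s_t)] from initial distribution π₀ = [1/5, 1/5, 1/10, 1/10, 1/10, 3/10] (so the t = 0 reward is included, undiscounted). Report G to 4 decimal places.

G = 6.5625

t=0: π = [0.2000, 0.2000, 0.1000, 0.1000, 0.1000, 0.3000], E[r] = 1.6000, γ^t·E[r] = 1.600000, running G = 1.600000
t=1: π = [0.1100, 0.1600, 0.2000, 0.1500, 0.2300, 0.1500], E[r] = 2.5200, γ^t·E[r] = 2.016000, running G = 3.616000
t=2: π = [0.1230, 0.1430, 0.1840, 0.1370, 0.2420, 0.1710], E[r] = 2.5510, γ^t·E[r] = 1.632640, running G = 5.248640
t=3: π = [0.1242, 0.1409, 0.1864, 0.1383, 0.2454, 0.1648], E[r] = 2.5661, γ^t·E[r] = 1.313843, running G = 6.562483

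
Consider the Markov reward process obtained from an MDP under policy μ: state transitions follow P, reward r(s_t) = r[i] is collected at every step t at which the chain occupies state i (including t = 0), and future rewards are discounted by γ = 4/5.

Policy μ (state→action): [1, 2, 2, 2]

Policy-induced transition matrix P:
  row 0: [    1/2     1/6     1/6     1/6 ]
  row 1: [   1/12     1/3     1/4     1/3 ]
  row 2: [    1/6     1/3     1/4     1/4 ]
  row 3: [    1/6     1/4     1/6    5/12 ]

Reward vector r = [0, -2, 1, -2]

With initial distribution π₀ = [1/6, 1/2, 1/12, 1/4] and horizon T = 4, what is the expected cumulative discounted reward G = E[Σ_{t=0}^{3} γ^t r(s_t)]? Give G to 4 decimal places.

t=0: π = [0.1667, 0.5000, 0.0833, 0.2500], E[r] = -1.4167, γ^t·E[r] = -1.416667, running G = -1.416667
t=1: π = [0.1806, 0.2847, 0.2153, 0.3194], E[r] = -0.9931, γ^t·E[r] = -0.794444, running G = -2.211111
t=2: π = [0.2031, 0.2766, 0.2083, 0.3119], E[r] = -0.9688, γ^t·E[r] = -0.620000, running G = -2.831111
t=3: π = [0.2113, 0.2735, 0.2071, 0.3081], E[r] = -0.9561, γ^t·E[r] = -0.489531, running G = -3.320642

G = -3.3206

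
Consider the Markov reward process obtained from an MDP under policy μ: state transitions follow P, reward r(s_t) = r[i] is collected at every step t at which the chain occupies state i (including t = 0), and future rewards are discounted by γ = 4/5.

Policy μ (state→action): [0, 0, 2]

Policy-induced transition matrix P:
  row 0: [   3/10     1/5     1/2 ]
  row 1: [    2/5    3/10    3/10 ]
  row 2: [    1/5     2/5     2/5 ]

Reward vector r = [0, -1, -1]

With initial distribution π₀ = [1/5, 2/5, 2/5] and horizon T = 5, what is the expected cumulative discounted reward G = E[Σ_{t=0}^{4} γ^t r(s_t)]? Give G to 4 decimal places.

t=0: π = [0.2000, 0.4000, 0.4000], E[r] = -0.8000, γ^t·E[r] = -0.800000, running G = -0.800000
t=1: π = [0.3000, 0.3200, 0.3800], E[r] = -0.7000, γ^t·E[r] = -0.560000, running G = -1.360000
t=2: π = [0.2940, 0.3080, 0.3980], E[r] = -0.7060, γ^t·E[r] = -0.451840, running G = -1.811840
t=3: π = [0.2910, 0.3104, 0.3986], E[r] = -0.7090, γ^t·E[r] = -0.363008, running G = -2.174848
t=4: π = [0.2912, 0.3108, 0.3981], E[r] = -0.7088, γ^t·E[r] = -0.290333, running G = -2.465181

G = -2.4652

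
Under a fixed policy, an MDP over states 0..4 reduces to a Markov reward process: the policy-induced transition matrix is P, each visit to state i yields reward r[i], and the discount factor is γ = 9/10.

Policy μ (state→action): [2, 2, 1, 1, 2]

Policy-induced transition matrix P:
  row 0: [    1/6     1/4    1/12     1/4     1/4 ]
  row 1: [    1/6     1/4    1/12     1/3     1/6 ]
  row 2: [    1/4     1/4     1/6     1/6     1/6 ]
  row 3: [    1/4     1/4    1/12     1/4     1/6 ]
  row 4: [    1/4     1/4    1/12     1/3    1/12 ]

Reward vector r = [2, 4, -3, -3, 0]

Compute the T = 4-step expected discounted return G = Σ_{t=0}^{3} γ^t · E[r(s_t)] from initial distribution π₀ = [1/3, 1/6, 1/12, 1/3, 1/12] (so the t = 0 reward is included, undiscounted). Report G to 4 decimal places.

t=0: π = [0.3333, 0.1667, 0.0833, 0.3333, 0.0833], E[r] = 0.0833, γ^t·E[r] = 0.083333, running G = 0.083333
t=1: π = [0.2083, 0.2500, 0.0903, 0.2639, 0.1875], E[r] = 0.3542, γ^t·E[r] = 0.318750, running G = 0.402083
t=2: π = [0.2118, 0.2500, 0.0909, 0.2789, 0.1684], E[r] = 0.3142, γ^t·E[r] = 0.254531, running G = 0.656615
t=3: π = [0.2115, 0.2500, 0.0909, 0.2773, 0.1703], E[r] = 0.3184, γ^t·E[r] = 0.232137, running G = 0.888751

G = 0.8888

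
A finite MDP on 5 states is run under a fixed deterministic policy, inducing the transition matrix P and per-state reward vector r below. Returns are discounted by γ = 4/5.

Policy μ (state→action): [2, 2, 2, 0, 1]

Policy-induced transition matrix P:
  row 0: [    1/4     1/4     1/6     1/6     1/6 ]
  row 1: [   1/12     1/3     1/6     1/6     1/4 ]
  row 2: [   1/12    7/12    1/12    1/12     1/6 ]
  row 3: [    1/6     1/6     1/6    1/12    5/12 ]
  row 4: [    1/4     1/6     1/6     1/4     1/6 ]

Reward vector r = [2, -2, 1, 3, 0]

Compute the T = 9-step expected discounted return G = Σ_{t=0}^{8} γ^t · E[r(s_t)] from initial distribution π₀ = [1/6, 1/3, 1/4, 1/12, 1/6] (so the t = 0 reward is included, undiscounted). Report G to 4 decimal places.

t=0: π = [0.1667, 0.3333, 0.2500, 0.0833, 0.1667], E[r] = 0.1667, γ^t·E[r] = 0.166667, running G = 0.166667
t=1: π = [0.1458, 0.3403, 0.1458, 0.1528, 0.2153], E[r] = 0.2153, γ^t·E[r] = 0.172222, running G = 0.338889
t=2: π = [0.1563, 0.2963, 0.1545, 0.1597, 0.2332], E[r] = 0.3536, γ^t·E[r] = 0.226296, running G = 0.565185
t=3: π = [0.1616, 0.2935, 0.1538, 0.1599, 0.2313], E[r] = 0.3697, γ^t·E[r] = 0.189309, running G = 0.754494
t=4: π = [0.1621, 0.2931, 0.1539, 0.1598, 0.2311], E[r] = 0.3713, γ^t·E[r] = 0.152076, running G = 0.906570
t=5: π = [0.1622, 0.2931, 0.1538, 0.1598, 0.2310], E[r] = 0.3713, γ^t·E[r] = 0.121673, running G = 1.028242
t=6: π = [0.1622, 0.2931, 0.1538, 0.1598, 0.2310], E[r] = 0.3713, γ^t·E[r] = 0.097332, running G = 1.125574
t=7: π = [0.1622, 0.2931, 0.1538, 0.1598, 0.2310], E[r] = 0.3713, γ^t·E[r] = 0.077865, running G = 1.203439
t=8: π = [0.1622, 0.2931, 0.1538, 0.1598, 0.2310], E[r] = 0.3713, γ^t·E[r] = 0.062292, running G = 1.265731

G = 1.2657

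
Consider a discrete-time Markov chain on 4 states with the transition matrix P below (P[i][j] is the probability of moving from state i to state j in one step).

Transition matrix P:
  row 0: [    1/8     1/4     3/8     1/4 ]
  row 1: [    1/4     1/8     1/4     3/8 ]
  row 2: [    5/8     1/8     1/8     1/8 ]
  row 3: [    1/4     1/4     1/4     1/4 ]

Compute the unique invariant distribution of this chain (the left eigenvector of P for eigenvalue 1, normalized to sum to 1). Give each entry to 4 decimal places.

π = [0.3077, 0.1937, 0.2564, 0.2422]

Balance equations π_j = Σ_i π_i·P[i][j]:
  π_0 = 1/8·π_0 + 1/4·π_1 + 5/8·π_2 + 1/4·π_3
  π_1 = 1/4·π_0 + 1/8·π_1 + 1/8·π_2 + 1/4·π_3
  π_2 = 3/8·π_0 + 1/4·π_1 + 1/8·π_2 + 1/4·π_3
  normalize: π_0 + π_1 + π_2 + π_3 = 1
Solving the linear system gives exactly π = [4/13, 68/351, 10/39, 85/351].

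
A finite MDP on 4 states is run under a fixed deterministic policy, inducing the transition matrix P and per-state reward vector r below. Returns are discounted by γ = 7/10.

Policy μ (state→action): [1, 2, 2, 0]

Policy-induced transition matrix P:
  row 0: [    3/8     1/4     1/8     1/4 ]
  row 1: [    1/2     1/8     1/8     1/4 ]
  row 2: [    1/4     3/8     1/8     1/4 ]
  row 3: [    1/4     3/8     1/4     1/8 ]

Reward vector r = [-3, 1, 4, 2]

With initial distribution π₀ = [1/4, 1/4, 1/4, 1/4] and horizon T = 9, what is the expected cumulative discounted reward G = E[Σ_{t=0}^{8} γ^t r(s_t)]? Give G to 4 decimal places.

t=0: π = [0.2500, 0.2500, 0.2500, 0.2500], E[r] = 1.0000, γ^t·E[r] = 1.000000, running G = 1.000000
t=1: π = [0.3438, 0.2813, 0.1563, 0.2188], E[r] = 0.3125, γ^t·E[r] = 0.218750, running G = 1.218750
t=2: π = [0.3633, 0.2617, 0.1523, 0.2227], E[r] = 0.2266, γ^t·E[r] = 0.111016, running G = 1.329766
t=3: π = [0.3608, 0.2642, 0.1528, 0.2222], E[r] = 0.2373, γ^t·E[r] = 0.081396, running G = 1.411161
t=4: π = [0.3611, 0.2639, 0.1528, 0.2222], E[r] = 0.2360, γ^t·E[r] = 0.056654, running G = 1.467816
t=5: π = [0.3611, 0.2639, 0.1528, 0.2222], E[r] = 0.2361, γ^t·E[r] = 0.039686, running G = 1.507502
t=6: π = [0.3611, 0.2639, 0.1528, 0.2222], E[r] = 0.2361, γ^t·E[r] = 0.027778, running G = 1.535280
t=7: π = [0.3611, 0.2639, 0.1528, 0.2222], E[r] = 0.2361, γ^t·E[r] = 0.019445, running G = 1.554725
t=8: π = [0.3611, 0.2639, 0.1528, 0.2222], E[r] = 0.2361, γ^t·E[r] = 0.013611, running G = 1.568336

G = 1.5683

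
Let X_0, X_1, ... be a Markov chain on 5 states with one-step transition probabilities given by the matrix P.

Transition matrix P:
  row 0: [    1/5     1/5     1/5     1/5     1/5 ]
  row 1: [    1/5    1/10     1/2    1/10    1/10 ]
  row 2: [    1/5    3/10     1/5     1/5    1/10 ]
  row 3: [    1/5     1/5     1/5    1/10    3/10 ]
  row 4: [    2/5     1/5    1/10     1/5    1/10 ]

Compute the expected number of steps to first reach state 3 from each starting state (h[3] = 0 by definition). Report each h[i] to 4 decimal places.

First-step conditioning: h[3] = 0; for i ≠ 3, h[i] = 1 + Σ_k P[i][k]·h[k].
  h[0] = 1 + 1/5·h[0] + 1/5·h[1] + 1/5·h[2] + 1/5·h[4]
  h[1] = 1 + 1/5·h[0] + 1/10·h[1] + 1/2·h[2] + 1/10·h[4]
  h[2] = 1 + 1/5·h[0] + 3/10·h[1] + 1/5·h[2] + 1/10·h[4]
  h[4] = 1 + 2/5·h[0] + 1/5·h[1] + 1/10·h[2] + 1/10·h[4]
Solving the 4×4 linear system over states ≠ 3 gives exactly h = [5825/1046, 3185/523, 2940/523, 0, 2910/523] (h[3] = 0 is the target).

h = [5.5688, 6.0899, 5.6214, 0.0000, 5.5641]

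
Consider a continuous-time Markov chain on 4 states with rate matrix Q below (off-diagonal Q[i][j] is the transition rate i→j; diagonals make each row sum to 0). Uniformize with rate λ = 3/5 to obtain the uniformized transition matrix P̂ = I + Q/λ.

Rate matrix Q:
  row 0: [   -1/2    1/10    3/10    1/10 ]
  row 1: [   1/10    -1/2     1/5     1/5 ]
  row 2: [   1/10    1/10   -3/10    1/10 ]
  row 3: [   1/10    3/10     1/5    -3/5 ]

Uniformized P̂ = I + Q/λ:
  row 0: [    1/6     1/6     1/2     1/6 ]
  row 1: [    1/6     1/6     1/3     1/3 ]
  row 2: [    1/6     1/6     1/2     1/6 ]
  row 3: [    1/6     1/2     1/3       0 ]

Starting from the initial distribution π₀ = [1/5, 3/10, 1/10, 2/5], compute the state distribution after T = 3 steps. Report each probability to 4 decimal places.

t=0: π = [0.2000, 0.3000, 0.1000, 0.4000]
t=1: π = [0.1667, 0.3000, 0.3833, 0.1500]
t=2: π = [0.1667, 0.2167, 0.4250, 0.1917]
t=3: π = [0.1667, 0.2306, 0.4319, 0.1708]

π = [0.1667, 0.2306, 0.4319, 0.1708]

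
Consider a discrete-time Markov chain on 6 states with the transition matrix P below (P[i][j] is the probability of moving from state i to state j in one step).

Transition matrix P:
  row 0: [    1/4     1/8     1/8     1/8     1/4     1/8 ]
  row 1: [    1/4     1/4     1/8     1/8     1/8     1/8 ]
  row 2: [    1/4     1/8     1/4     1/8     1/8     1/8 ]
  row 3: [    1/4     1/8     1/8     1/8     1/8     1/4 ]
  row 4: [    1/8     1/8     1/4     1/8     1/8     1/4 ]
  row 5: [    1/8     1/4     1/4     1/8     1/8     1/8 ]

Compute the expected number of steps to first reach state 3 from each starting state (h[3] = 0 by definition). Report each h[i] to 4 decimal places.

First-step conditioning: h[3] = 0; for i ≠ 3, h[i] = 1 + Σ_k P[i][k]·h[k].
  h[0] = 1 + 1/4·h[0] + 1/8·h[1] + 1/8·h[2] + 1/4·h[4] + 1/8·h[5]
  h[1] = 1 + 1/4·h[0] + 1/4·h[1] + 1/8·h[2] + 1/8·h[4] + 1/8·h[5]
  h[2] = 1 + 1/4·h[0] + 1/8·h[1] + 1/4·h[2] + 1/8·h[4] + 1/8·h[5]
  h[4] = 1 + 1/8·h[0] + 1/8·h[1] + 1/4·h[2] + 1/8·h[4] + 1/4·h[5]
  h[5] = 1 + 1/8·h[0] + 1/4·h[1] + 1/4·h[2] + 1/8·h[4] + 1/8·h[5]
Solving the 5×5 linear system over states ≠ 3 gives exactly h = [8, 8, 8, 0, 8, 8] (h[3] = 0 is the target).

h = [8.0000, 8.0000, 8.0000, 0.0000, 8.0000, 8.0000]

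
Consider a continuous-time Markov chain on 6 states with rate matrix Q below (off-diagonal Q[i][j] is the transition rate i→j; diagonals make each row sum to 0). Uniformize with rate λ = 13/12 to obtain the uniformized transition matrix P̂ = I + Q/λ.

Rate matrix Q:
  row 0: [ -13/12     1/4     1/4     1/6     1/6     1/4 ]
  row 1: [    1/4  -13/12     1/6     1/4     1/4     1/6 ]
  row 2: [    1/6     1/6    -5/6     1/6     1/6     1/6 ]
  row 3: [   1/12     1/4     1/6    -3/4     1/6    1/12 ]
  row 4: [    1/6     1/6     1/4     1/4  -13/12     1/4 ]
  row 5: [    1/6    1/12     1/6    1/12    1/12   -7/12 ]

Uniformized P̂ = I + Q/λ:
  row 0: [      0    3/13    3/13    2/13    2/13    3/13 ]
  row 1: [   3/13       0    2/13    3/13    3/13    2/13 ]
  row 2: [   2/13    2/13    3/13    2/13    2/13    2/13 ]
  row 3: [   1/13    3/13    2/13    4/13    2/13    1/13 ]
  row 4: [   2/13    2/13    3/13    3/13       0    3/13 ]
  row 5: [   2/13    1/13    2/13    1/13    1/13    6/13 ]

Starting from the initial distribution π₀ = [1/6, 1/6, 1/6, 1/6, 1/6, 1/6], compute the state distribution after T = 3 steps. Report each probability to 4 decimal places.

π = [0.1302, 0.1394, 0.1882, 0.1859, 0.1275, 0.2288]

t=0: π = [0.1667, 0.1667, 0.1667, 0.1667, 0.1667, 0.1667]
t=1: π = [0.1282, 0.1410, 0.1923, 0.1923, 0.1282, 0.2179]
t=2: π = [0.1302, 0.1400, 0.1884, 0.1874, 0.1282, 0.2258]
t=3: π = [0.1302, 0.1394, 0.1882, 0.1859, 0.1275, 0.2288]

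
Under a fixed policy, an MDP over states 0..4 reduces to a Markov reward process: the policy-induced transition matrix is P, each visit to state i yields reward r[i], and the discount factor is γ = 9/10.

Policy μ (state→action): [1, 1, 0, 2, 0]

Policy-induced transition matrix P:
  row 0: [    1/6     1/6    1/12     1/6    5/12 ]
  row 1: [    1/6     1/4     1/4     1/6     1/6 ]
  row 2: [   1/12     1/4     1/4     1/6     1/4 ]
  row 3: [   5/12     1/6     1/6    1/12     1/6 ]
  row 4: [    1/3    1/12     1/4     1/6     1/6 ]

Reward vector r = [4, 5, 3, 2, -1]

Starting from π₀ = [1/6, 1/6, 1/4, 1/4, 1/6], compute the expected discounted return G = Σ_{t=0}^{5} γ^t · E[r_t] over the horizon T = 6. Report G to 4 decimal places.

t=0: π = [0.1667, 0.1667, 0.2500, 0.2500, 0.1667], E[r] = 2.5833, γ^t·E[r] = 2.583333, running G = 2.583333
t=1: π = [0.2361, 0.1875, 0.2014, 0.1458, 0.2292], E[r] = 2.5486, γ^t·E[r] = 2.293750, running G = 4.877083
t=2: π = [0.2245, 0.1800, 0.1985, 0.1545, 0.2425], E[r] = 2.4601, γ^t·E[r] = 1.992656, running G = 6.869740
t=3: π = [0.2292, 0.1780, 0.1997, 0.1538, 0.2393], E[r] = 2.4740, γ^t·E[r] = 1.803551, running G = 8.673290
t=4: π = [0.2284, 0.1782, 0.1990, 0.1539, 0.2406], E[r] = 2.4685, γ^t·E[r] = 1.619586, running G = 10.292876
t=5: π = [0.2286, 0.1780, 0.1991, 0.1538, 0.2403], E[r] = 2.4695, γ^t·E[r] = 1.458238, running G = 11.751115

G = 11.7511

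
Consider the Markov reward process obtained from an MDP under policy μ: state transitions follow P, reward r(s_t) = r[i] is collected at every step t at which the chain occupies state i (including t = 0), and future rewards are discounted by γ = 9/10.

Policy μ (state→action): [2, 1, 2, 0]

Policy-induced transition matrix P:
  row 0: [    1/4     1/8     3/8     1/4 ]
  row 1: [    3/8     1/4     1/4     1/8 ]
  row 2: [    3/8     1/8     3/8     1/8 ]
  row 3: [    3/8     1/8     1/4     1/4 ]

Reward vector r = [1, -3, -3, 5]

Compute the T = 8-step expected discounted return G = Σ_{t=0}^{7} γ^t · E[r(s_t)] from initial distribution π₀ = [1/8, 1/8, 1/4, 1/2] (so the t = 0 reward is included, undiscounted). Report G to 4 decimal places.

G = 1.0375

t=0: π = [0.1250, 0.1250, 0.2500, 0.5000], E[r] = 1.5000, γ^t·E[r] = 1.500000, running G = 1.500000
t=1: π = [0.3594, 0.1406, 0.2969, 0.2031], E[r] = 0.0625, γ^t·E[r] = 0.056250, running G = 1.556250
t=2: π = [0.3301, 0.1426, 0.3320, 0.1953], E[r] = -0.1172, γ^t·E[r] = -0.094922, running G = 1.461328
t=3: π = [0.3337, 0.1428, 0.3328, 0.1907], E[r] = -0.1396, γ^t·E[r] = -0.101804, running G = 1.359524
t=4: π = [0.3333, 0.1429, 0.3333, 0.1906], E[r] = -0.1425, γ^t·E[r] = -0.093465, running G = 1.266059
t=5: π = [0.3333, 0.1429, 0.3333, 0.1905], E[r] = -0.1428, γ^t·E[r] = -0.084326, running G = 1.181733
t=6: π = [0.3333, 0.1429, 0.3333, 0.1905], E[r] = -0.1429, γ^t·E[r] = -0.075917, running G = 1.105816
t=7: π = [0.3333, 0.1429, 0.3333, 0.1905], E[r] = -0.1429, γ^t·E[r] = -0.068328, running G = 1.037488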